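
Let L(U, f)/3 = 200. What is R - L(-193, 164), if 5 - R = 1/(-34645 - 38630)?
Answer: -43598624/73275 ≈ -595.00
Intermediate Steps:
R = 366376/73275 (R = 5 - 1/(-34645 - 38630) = 5 - 1/(-73275) = 5 - 1*(-1/73275) = 5 + 1/73275 = 366376/73275 ≈ 5.0000)
L(U, f) = 600 (L(U, f) = 3*200 = 600)
R - L(-193, 164) = 366376/73275 - 1*600 = 366376/73275 - 600 = -43598624/73275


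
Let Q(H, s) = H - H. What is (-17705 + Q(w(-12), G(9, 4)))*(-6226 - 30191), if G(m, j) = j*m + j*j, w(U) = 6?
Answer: 644762985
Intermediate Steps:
G(m, j) = j² + j*m (G(m, j) = j*m + j² = j² + j*m)
Q(H, s) = 0
(-17705 + Q(w(-12), G(9, 4)))*(-6226 - 30191) = (-17705 + 0)*(-6226 - 30191) = -17705*(-36417) = 644762985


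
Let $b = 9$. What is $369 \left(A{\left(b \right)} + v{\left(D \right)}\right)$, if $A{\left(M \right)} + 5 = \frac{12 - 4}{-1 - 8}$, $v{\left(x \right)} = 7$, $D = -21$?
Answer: $410$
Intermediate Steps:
$A{\left(M \right)} = - \frac{53}{9}$ ($A{\left(M \right)} = -5 + \frac{12 - 4}{-1 - 8} = -5 + \frac{8}{-9} = -5 + 8 \left(- \frac{1}{9}\right) = -5 - \frac{8}{9} = - \frac{53}{9}$)
$369 \left(A{\left(b \right)} + v{\left(D \right)}\right) = 369 \left(- \frac{53}{9} + 7\right) = 369 \cdot \frac{10}{9} = 410$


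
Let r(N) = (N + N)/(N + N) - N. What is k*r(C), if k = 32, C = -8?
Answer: 288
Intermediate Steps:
r(N) = 1 - N (r(N) = (2*N)/((2*N)) - N = (2*N)*(1/(2*N)) - N = 1 - N)
k*r(C) = 32*(1 - 1*(-8)) = 32*(1 + 8) = 32*9 = 288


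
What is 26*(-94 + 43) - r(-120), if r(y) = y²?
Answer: -15726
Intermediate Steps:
26*(-94 + 43) - r(-120) = 26*(-94 + 43) - 1*(-120)² = 26*(-51) - 1*14400 = -1326 - 14400 = -15726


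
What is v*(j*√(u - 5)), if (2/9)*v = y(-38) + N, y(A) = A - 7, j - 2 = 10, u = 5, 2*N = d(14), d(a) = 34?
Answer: 0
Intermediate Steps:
N = 17 (N = (½)*34 = 17)
j = 12 (j = 2 + 10 = 12)
y(A) = -7 + A
v = -126 (v = 9*((-7 - 38) + 17)/2 = 9*(-45 + 17)/2 = (9/2)*(-28) = -126)
v*(j*√(u - 5)) = -1512*√(5 - 5) = -1512*√0 = -1512*0 = -126*0 = 0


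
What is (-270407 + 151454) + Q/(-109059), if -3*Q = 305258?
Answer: -38918380423/327177 ≈ -1.1895e+5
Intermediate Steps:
Q = -305258/3 (Q = -⅓*305258 = -305258/3 ≈ -1.0175e+5)
(-270407 + 151454) + Q/(-109059) = (-270407 + 151454) - 305258/3/(-109059) = -118953 - 305258/3*(-1/109059) = -118953 + 305258/327177 = -38918380423/327177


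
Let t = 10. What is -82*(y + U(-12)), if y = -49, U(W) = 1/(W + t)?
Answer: 4059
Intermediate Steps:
U(W) = 1/(10 + W) (U(W) = 1/(W + 10) = 1/(10 + W))
-82*(y + U(-12)) = -82*(-49 + 1/(10 - 12)) = -82*(-49 + 1/(-2)) = -82*(-49 - ½) = -82*(-99/2) = 4059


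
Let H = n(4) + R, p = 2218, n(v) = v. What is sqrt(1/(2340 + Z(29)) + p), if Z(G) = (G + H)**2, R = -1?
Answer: sqrt(7461353)/58 ≈ 47.096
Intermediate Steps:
H = 3 (H = 4 - 1 = 3)
Z(G) = (3 + G)**2 (Z(G) = (G + 3)**2 = (3 + G)**2)
sqrt(1/(2340 + Z(29)) + p) = sqrt(1/(2340 + (3 + 29)**2) + 2218) = sqrt(1/(2340 + 32**2) + 2218) = sqrt(1/(2340 + 1024) + 2218) = sqrt(1/3364 + 2218) = sqrt(7461353/3364) = sqrt(7461353)/58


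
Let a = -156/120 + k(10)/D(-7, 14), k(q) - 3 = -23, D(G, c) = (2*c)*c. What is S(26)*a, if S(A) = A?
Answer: -8606/245 ≈ -35.127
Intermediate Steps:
D(G, c) = 2*c²
k(q) = -20 (k(q) = 3 - 23 = -20)
a = -331/245 (a = -156/120 - 20/(2*14²) = -156*1/120 - 20/(2*196) = -13/10 - 20/392 = -13/10 - 20*1/392 = -13/10 - 5/98 = -331/245 ≈ -1.3510)
S(26)*a = 26*(-331/245) = -8606/245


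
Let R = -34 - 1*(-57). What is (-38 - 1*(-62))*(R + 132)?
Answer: 3720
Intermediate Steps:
R = 23 (R = -34 + 57 = 23)
(-38 - 1*(-62))*(R + 132) = (-38 - 1*(-62))*(23 + 132) = (-38 + 62)*155 = 24*155 = 3720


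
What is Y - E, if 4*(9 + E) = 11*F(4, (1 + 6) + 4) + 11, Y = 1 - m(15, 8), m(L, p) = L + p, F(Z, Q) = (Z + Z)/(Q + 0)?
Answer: -71/4 ≈ -17.750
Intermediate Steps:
F(Z, Q) = 2*Z/Q (F(Z, Q) = (2*Z)/Q = 2*Z/Q)
Y = -22 (Y = 1 - (15 + 8) = 1 - 1*23 = 1 - 23 = -22)
E = -17/4 (E = -9 + (11*(2*4/((1 + 6) + 4)) + 11)/4 = -9 + (11*(2*4/(7 + 4)) + 11)/4 = -9 + (11*(2*4/11) + 11)/4 = -9 + (11*(2*4*(1/11)) + 11)/4 = -9 + (11*(8/11) + 11)/4 = -9 + (8 + 11)/4 = -9 + (¼)*19 = -9 + 19/4 = -17/4 ≈ -4.2500)
Y - E = -22 - 1*(-17/4) = -22 + 17/4 = -71/4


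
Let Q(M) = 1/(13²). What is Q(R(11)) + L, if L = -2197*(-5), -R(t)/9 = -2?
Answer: 1856466/169 ≈ 10985.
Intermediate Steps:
R(t) = 18 (R(t) = -9*(-2) = 18)
L = 10985
Q(M) = 1/169
Q(R(11)) + L = 1/169 + 10985 = 1856466/169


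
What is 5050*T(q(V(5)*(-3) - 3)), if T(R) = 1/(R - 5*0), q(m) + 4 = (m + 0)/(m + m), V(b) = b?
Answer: -10100/7 ≈ -1442.9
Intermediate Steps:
q(m) = -7/2 (q(m) = -4 + (m + 0)/(m + m) = -4 + m/((2*m)) = -4 + m*(1/(2*m)) = -4 + ½ = -7/2)
T(R) = 1/R (T(R) = 1/(R + 0) = 1/R)
5050*T(q(V(5)*(-3) - 3)) = 5050/(-7/2) = 5050*(-2/7) = -10100/7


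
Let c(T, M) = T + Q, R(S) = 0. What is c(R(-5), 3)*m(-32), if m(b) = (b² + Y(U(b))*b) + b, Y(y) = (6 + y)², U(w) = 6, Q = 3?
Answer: -10848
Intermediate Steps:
c(T, M) = 3 + T (c(T, M) = T + 3 = 3 + T)
m(b) = b² + 145*b (m(b) = (b² + (6 + 6)²*b) + b = (b² + 12²*b) + b = (b² + 144*b) + b = b² + 145*b)
c(R(-5), 3)*m(-32) = (3 + 0)*(-32*(145 - 32)) = 3*(-32*113) = 3*(-3616) = -10848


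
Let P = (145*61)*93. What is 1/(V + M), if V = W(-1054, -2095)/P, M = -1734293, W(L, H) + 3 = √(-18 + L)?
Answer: -73343910242669355/127199830126757251829971 - 822585*I*√67/508799320507029007319884 ≈ -5.766e-7 - 1.3233e-17*I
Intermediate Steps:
W(L, H) = -3 + √(-18 + L)
P = 822585 (P = 8845*93 = 822585)
V = -1/274195 + 4*I*√67/822585 (V = (-3 + √(-18 - 1054))/822585 = (-3 + √(-1072))*(1/822585) = (-3 + 4*I*√67)*(1/822585) = -1/274195 + 4*I*√67/822585 ≈ -3.647e-6 + 3.9803e-5*I)
1/(V + M) = 1/((-1/274195 + 4*I*√67/822585) - 1734293) = 1/(-475534469136/274195 + 4*I*√67/822585)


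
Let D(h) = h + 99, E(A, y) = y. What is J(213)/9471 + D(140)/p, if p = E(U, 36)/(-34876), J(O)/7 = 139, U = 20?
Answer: -939811874/4059 ≈ -2.3154e+5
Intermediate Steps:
J(O) = 973 (J(O) = 7*139 = 973)
p = -9/8719 (p = 36/(-34876) = 36*(-1/34876) = -9/8719 ≈ -0.0010322)
D(h) = 99 + h
J(213)/9471 + D(140)/p = 973/9471 + (99 + 140)/(-9/8719) = 973*(1/9471) + 239*(-8719/9) = 139/1353 - 2083841/9 = -939811874/4059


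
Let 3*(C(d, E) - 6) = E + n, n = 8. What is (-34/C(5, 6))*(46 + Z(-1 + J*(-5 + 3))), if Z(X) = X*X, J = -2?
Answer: -2805/16 ≈ -175.31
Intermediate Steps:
Z(X) = X²
C(d, E) = 26/3 + E/3 (C(d, E) = 6 + (E + 8)/3 = 6 + (8 + E)/3 = 6 + (8/3 + E/3) = 26/3 + E/3)
(-34/C(5, 6))*(46 + Z(-1 + J*(-5 + 3))) = (-34/(26/3 + (⅓)*6))*(46 + (-1 - 2*(-5 + 3))²) = (-34/(26/3 + 2))*(46 + (-1 - 2*(-2))²) = (-34/32/3)*(46 + (-1 + 4)²) = (-34*3/32)*(46 + 3²) = -51*(46 + 9)/16 = -51/16*55 = -2805/16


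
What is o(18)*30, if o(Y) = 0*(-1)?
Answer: 0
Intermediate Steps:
o(Y) = 0
o(18)*30 = 0*30 = 0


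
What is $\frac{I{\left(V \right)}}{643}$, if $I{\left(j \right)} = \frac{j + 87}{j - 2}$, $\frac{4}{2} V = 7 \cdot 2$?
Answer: $\frac{94}{3215} \approx 0.029238$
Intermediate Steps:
$V = 7$ ($V = \frac{7 \cdot 2}{2} = \frac{1}{2} \cdot 14 = 7$)
$I{\left(j \right)} = \frac{87 + j}{-2 + j}$
$\frac{I{\left(V \right)}}{643} = \frac{\frac{1}{-2 + 7} \left(87 + 7\right)}{643} = \frac{1}{5} \cdot 94 \cdot \frac{1}{643} = \frac{94}{5} \cdot \frac{1}{643} = \frac{94}{3215}$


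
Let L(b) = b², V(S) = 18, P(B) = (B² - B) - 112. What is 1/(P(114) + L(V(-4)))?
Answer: 1/13094 ≈ 7.6371e-5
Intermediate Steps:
P(B) = -112 + B² - B
1/(P(114) + L(V(-4))) = 1/((-112 + 114² - 1*114) + 18²) = 1/((-112 + 12996 - 114) + 324) = 1/(12770 + 324) = 1/13094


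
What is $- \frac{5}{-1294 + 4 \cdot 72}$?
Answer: $\frac{5}{1006} \approx 0.0049702$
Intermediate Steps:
$- \frac{5}{-1294 + 4 \cdot 72} = - \frac{5}{-1294 + 288} = - \frac{5}{-1006} = \left(-5\right) \left(- \frac{1}{1006}\right) = \frac{5}{1006}$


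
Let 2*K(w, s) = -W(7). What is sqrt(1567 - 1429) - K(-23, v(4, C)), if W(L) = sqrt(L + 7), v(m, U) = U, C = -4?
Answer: sqrt(138) + sqrt(14)/2 ≈ 13.618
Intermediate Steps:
W(L) = sqrt(7 + L)
K(w, s) = -sqrt(14)/2 (K(w, s) = (-sqrt(7 + 7))/2 = (-sqrt(14))/2 = -sqrt(14)/2)
sqrt(1567 - 1429) - K(-23, v(4, C)) = sqrt(1567 - 1429) - (-1)*sqrt(14)/2 = sqrt(138) + sqrt(14)/2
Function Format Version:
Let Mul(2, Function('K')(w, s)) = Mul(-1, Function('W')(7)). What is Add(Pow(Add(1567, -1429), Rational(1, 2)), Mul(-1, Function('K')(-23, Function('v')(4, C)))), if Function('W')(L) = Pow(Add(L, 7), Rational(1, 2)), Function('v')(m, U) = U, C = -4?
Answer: Add(Pow(138, Rational(1, 2)), Mul(Rational(1, 2), Pow(14, Rational(1, 2)))) ≈ 13.618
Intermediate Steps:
Function('W')(L) = Pow(Add(7, L), Rational(1, 2))
Function('K')(w, s) = Mul(Rational(-1, 2), Pow(14, Rational(1, 2))) (Function('K')(w, s) = Mul(Rational(1, 2), Mul(-1, Pow(Add(7, 7), Rational(1, 2)))) = Mul(Rational(1, 2), Mul(-1, Pow(14, Rational(1, 2)))) = Mul(Rational(-1, 2), Pow(14, Rational(1, 2))))
Add(Pow(Add(1567, -1429), Rational(1, 2)), Mul(-1, Function('K')(-23, Function('v')(4, C)))) = Add(Pow(Add(1567, -1429), Rational(1, 2)), Mul(-1, Mul(Rational(-1, 2), Pow(14, Rational(1, 2))))) = Add(Pow(138, Rational(1, 2)), Mul(Rational(1, 2), Pow(14, Rational(1, 2))))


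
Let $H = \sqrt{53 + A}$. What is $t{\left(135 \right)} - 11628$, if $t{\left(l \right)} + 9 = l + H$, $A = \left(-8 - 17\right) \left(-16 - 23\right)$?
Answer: $-11502 + 2 \sqrt{257} \approx -11470.0$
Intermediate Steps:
$A = 975$ ($A = \left(-25\right) \left(-39\right) = 975$)
$H = 2 \sqrt{257}$ ($H = \sqrt{53 + 975} = \sqrt{1028} = 2 \sqrt{257} \approx 32.062$)
$t{\left(l \right)} = -9 + l + 2 \sqrt{257}$ ($t{\left(l \right)} = -9 + \left(l + 2 \sqrt{257}\right) = -9 + l + 2 \sqrt{257}$)
$t{\left(135 \right)} - 11628 = \left(-9 + 135 + 2 \sqrt{257}\right) - 11628 = \left(126 + 2 \sqrt{257}\right) - 11628 = -11502 + 2 \sqrt{257}$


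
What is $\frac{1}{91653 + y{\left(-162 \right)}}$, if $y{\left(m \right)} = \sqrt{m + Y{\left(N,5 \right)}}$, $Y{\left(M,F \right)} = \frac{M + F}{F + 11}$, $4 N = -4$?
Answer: $\frac{366612}{33601090283} - \frac{2 i \sqrt{647}}{33601090283} \approx 1.0911 \cdot 10^{-5} - 1.514 \cdot 10^{-9} i$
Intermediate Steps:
$N = -1$ ($N = \frac{1}{4} \left(-4\right) = -1$)
$Y{\left(M,F \right)} = \frac{F + M}{11 + F}$
$y{\left(m \right)} = \sqrt{\frac{1}{4} + m}$ ($y{\left(m \right)} = \sqrt{m + \frac{5 - 1}{11 + 5}} = \sqrt{m + \frac{1}{16} \cdot 4} = \sqrt{m + \frac{1}{4}} = \sqrt{\frac{1}{4} + m}$)
$\frac{1}{91653 + y{\left(-162 \right)}} = \frac{1}{91653 + \frac{\sqrt{1 + 4 \left(-162\right)}}{2}} = \frac{1}{91653 + \frac{\sqrt{1 - 648}}{2}} = \frac{1}{91653 + \frac{\sqrt{-647}}{2}} = \frac{1}{91653 + \frac{i \sqrt{647}}{2}}$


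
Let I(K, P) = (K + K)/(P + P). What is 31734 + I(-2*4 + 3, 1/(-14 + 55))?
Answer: 31529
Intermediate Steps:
I(K, P) = K/P (I(K, P) = (2*K)/((2*P)) = (2*K)*(1/(2*P)) = K/P)
31734 + I(-2*4 + 3, 1/(-14 + 55)) = 31734 + (-2*4 + 3)/(1/(-14 + 55)) = 31734 + (-8 + 3)/(1/41) = 31734 - 5/1/41 = 31734 - 5*41 = 31734 - 205 = 31529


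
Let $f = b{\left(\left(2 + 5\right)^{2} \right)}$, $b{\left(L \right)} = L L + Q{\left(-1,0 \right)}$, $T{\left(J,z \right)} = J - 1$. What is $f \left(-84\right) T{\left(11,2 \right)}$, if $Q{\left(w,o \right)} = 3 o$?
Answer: $-2016840$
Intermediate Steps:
$T{\left(J,z \right)} = -1 + J$
$b{\left(L \right)} = L^{2}$ ($b{\left(L \right)} = L L + 3 \cdot 0 = L^{2} + 0 = L^{2}$)
$f = 2401$ ($f = \left(\left(2 + 5\right)^{2}\right)^{2} = \left(7^{2}\right)^{2} = 49^{2} = 2401$)
$f \left(-84\right) T{\left(11,2 \right)} = 2401 \left(-84\right) \left(-1 + 11\right) = \left(-201684\right) 10 = -2016840$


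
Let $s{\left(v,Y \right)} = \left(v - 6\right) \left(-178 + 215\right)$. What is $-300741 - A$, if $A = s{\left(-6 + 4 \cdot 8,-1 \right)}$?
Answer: $-301481$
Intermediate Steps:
$s{\left(v,Y \right)} = -222 + 37 v$ ($s{\left(v,Y \right)} = \left(-6 + v\right) 37 = -222 + 37 v$)
$A = 740$ ($A = -222 + 37 \left(-6 + 4 \cdot 8\right) = -222 + 37 \left(-6 + 32\right) = -222 + 37 \cdot 26 = -222 + 962 = 740$)
$-300741 - A = -300741 - 740 = -301481$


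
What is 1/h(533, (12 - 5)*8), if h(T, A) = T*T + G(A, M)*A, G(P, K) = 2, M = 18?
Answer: 1/284201 ≈ 3.5186e-6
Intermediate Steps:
h(T, A) = T² + 2*A (h(T, A) = T*T + 2*A = T² + 2*A)
1/h(533, (12 - 5)*8) = 1/(533² + 2*((12 - 5)*8)) = 1/(284089 + 2*(7*8)) = 1/(284089 + 2*56) = 1/(284089 + 112) = 1/284201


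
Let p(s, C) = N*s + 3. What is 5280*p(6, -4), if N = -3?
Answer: -79200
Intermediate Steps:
p(s, C) = 3 - 3*s (p(s, C) = -3*s + 3 = 3 - 3*s)
5280*p(6, -4) = 5280*(3 - 3*6) = 5280*(3 - 18) = 5280*(-15) = -79200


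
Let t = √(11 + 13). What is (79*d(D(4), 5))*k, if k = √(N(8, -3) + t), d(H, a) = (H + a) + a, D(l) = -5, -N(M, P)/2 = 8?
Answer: 395*√(-16 + 2*√6) ≈ 1316.1*I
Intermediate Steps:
N(M, P) = -16 (N(M, P) = -2*8 = -16)
d(H, a) = H + 2*a
t = 2*√6 (t = √24 = 2*√6 ≈ 4.8990)
k = √(-16 + 2*√6) ≈ 3.3318*I
(79*d(D(4), 5))*k = (79*(-5 + 2*5))*√(-16 + 2*√6) = (79*(-5 + 10))*√(-16 + 2*√6) = (79*5)*√(-16 + 2*√6) = 395*√(-16 + 2*√6)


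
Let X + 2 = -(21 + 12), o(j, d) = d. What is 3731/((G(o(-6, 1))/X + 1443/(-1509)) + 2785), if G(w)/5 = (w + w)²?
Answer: 13136851/9800606 ≈ 1.3404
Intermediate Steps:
X = -35 (X = -2 - (21 + 12) = -2 - 1*33 = -2 - 33 = -35)
G(w) = 20*w² (G(w) = 5*(w + w)² = 5*(2*w)² = 5*(4*w²) = 20*w²)
3731/((G(o(-6, 1))/X + 1443/(-1509)) + 2785) = 3731/(((20*1²)/(-35) + 1443/(-1509)) + 2785) = 3731/(((20*1)*(-1/35) + 1443*(-1/1509)) + 2785) = 3731/((20*(-1/35) - 481/503) + 2785) = 3731/((-4/7 - 481/503) + 2785) = 3731/(-5379/3521 + 2785) = 3731/(9800606/3521) = 3731*(3521/9800606) = 13136851/9800606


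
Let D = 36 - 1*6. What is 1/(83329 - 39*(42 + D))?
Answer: 1/80521 ≈ 1.2419e-5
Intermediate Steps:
D = 30 (D = 36 - 6 = 30)
1/(83329 - 39*(42 + D)) = 1/(83329 - 39*(42 + 30)) = 1/(83329 - 39*72) = 1/(83329 - 2808) = 1/80521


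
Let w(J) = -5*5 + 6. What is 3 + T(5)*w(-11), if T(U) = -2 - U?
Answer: 136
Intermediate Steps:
w(J) = -19 (w(J) = -25 + 6 = -19)
3 + T(5)*w(-11) = 3 + (-2 - 1*5)*(-19) = 3 + (-2 - 5)*(-19) = 3 - 7*(-19) = 3 + 133 = 136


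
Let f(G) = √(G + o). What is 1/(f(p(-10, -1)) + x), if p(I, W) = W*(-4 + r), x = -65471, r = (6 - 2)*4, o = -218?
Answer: -65471/4286452071 - I*√230/4286452071 ≈ -1.5274e-5 - 3.5381e-9*I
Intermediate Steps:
r = 16 (r = 4*4 = 16)
p(I, W) = 12*W (p(I, W) = W*(-4 + 16) = W*12 = 12*W)
f(G) = √(-218 + G) (f(G) = √(G - 218) = √(-218 + G))
1/(f(p(-10, -1)) + x) = 1/(√(-218 + 12*(-1)) - 65471) = 1/(√(-218 - 12) - 65471) = 1/(√(-230) - 65471) = 1/(I*√230 - 65471) = 1/(-65471 + I*√230)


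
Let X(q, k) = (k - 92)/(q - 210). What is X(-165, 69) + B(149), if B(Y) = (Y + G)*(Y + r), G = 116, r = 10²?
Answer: 24744398/375 ≈ 65985.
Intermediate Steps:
r = 100
X(q, k) = (-92 + k)/(-210 + q)
B(Y) = (100 + Y)*(116 + Y) (B(Y) = (Y + 116)*(Y + 100) = (116 + Y)*(100 + Y) = (100 + Y)*(116 + Y))
X(-165, 69) + B(149) = (-92 + 69)/(-210 - 165) + (11600 + 149² + 216*149) = -23/(-375) + (11600 + 22201 + 32184) = -1/375*(-23) + 65985 = 23/375 + 65985 = 24744398/375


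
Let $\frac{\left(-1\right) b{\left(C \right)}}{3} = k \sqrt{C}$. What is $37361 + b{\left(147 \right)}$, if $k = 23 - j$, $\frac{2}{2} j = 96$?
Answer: $37361 + 1533 \sqrt{3} \approx 40016.0$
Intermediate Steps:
$j = 96$
$k = -73$ ($k = 23 - 96 = -73$)
$b{\left(C \right)} = 219 \sqrt{C}$ ($b{\left(C \right)} = - 3 \left(- 73 \sqrt{C}\right) = 219 \sqrt{C}$)
$37361 + b{\left(147 \right)} = 37361 + 219 \sqrt{147} = 37361 + 219 \cdot 7 \sqrt{3} = 37361 + 1533 \sqrt{3}$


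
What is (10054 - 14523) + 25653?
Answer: 21184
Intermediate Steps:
(10054 - 14523) + 25653 = -4469 + 25653 = 21184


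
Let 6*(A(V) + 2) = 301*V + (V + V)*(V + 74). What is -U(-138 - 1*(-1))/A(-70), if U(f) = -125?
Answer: -125/3607 ≈ -0.034655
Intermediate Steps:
A(V) = -2 + 301*V/6 + V*(74 + V)/3 (A(V) = -2 + (301*V + (V + V)*(V + 74))/6 = -2 + (301*V + (2*V)*(74 + V))/6 = -2 + (301*V + 2*V*(74 + V))/6 = -2 + (301*V/6 + V*(74 + V)/3) = -2 + 301*V/6 + V*(74 + V)/3)
-U(-138 - 1*(-1))/A(-70) = -(-125)/(-2 + (⅓)*(-70)² + (449/6)*(-70)) = -(-125)/(-2 + (⅓)*4900 - 15715/3) = -(-125)/(-2 + 4900/3 - 15715/3) = -(-125)/(-3607) = -(-125)*(-1)/3607 = -1*125/3607 = -125/3607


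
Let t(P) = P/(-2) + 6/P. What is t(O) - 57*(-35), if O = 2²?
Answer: 3989/2 ≈ 1994.5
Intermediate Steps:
O = 4
t(P) = 6/P - P/2 (t(P) = P*(-½) + 6/P = -P/2 + 6/P = 6/P - P/2)
t(O) - 57*(-35) = (6/4 - ½*4) - 57*(-35) = (6*(¼) - 2) + 1995 = (3/2 - 2) + 1995 = -½ + 1995 = 3989/2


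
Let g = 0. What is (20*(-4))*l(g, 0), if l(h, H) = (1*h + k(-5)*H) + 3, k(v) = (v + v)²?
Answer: -240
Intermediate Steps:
k(v) = 4*v² (k(v) = (2*v)² = 4*v²)
l(h, H) = 3 + h + 100*H (l(h, H) = (1*h + (4*(-5)²)*H) + 3 = (h + (4*25)*H) + 3 = (h + 100*H) + 3 = 3 + h + 100*H)
(20*(-4))*l(g, 0) = (20*(-4))*(3 + 0 + 100*0) = -80*(3 + 0 + 0) = -80*3 = -240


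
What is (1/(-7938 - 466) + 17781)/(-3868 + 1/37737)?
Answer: -5639097383451/1226704272860 ≈ -4.5969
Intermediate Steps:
(1/(-7938 - 466) + 17781)/(-3868 + 1/37737) = (1/(-8404) + 17781)/(-3868 + 1/37737) = (-1/8404 + 17781)/(-145966715/37737) = (149431523/8404)*(-37737/145966715) = -5639097383451/1226704272860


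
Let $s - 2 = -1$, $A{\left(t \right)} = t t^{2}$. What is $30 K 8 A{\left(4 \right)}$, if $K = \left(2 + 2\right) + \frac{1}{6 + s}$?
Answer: $\frac{445440}{7} \approx 63634.0$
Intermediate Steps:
$A{\left(t \right)} = t^{3}$
$s = 1$ ($s = 2 - 1 = 1$)
$K = \frac{29}{7}$ ($K = \left(2 + 2\right) + \frac{1}{6 + 1} = 4 + \frac{1}{7} = \frac{29}{7} \approx 4.1429$)
$30 K 8 A{\left(4 \right)} = 30 \cdot \frac{29}{7} \cdot 8 \cdot 4^{3} = 30 \cdot \frac{232}{7} \cdot 64 = 30 \cdot \frac{14848}{7} = \frac{445440}{7}$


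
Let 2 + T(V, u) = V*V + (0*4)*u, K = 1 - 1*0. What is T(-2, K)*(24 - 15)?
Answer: 18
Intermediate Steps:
K = 1 (K = 1 + 0 = 1)
T(V, u) = -2 + V**2 (T(V, u) = -2 + (V*V + (0*4)*u) = -2 + (V**2 + 0*u) = -2 + (V**2 + 0) = -2 + V**2)
T(-2, K)*(24 - 15) = (-2 + (-2)**2)*(24 - 15) = (-2 + 4)*9 = 2*9 = 18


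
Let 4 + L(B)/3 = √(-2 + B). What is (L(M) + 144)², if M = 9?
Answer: 17487 + 792*√7 ≈ 19582.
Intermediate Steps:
L(B) = -12 + 3*√(-2 + B)
(L(M) + 144)² = ((-12 + 3*√(-2 + 9)) + 144)² = ((-12 + 3*√7) + 144)² = (132 + 3*√7)²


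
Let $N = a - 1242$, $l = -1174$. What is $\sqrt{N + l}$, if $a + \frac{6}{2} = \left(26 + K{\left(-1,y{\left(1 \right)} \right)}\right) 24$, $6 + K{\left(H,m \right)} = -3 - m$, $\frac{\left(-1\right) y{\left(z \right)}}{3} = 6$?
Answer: $i \sqrt{1579} \approx 39.737 i$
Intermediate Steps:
$y{\left(z \right)} = -18$ ($y{\left(z \right)} = \left(-3\right) 6 = -18$)
$K{\left(H,m \right)} = -9 - m$ ($K{\left(H,m \right)} = -6 - \left(3 + m\right) = -9 - m$)
$a = 837$ ($a = -3 + \left(26 - -9\right) 24 = -3 + \left(26 + \left(-9 + 18\right)\right) 24 = -3 + \left(26 + 9\right) 24 = -3 + 35 \cdot 24 = -3 + 840 = 837$)
$N = -405$ ($N = 837 - 1242 = -405$)
$\sqrt{N + l} = \sqrt{-405 - 1174} = \sqrt{-1579} = i \sqrt{1579}$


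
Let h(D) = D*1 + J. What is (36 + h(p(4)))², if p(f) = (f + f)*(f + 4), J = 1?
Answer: 10201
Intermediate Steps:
p(f) = 2*f*(4 + f) (p(f) = (2*f)*(4 + f) = 2*f*(4 + f))
h(D) = 1 + D (h(D) = D*1 + 1 = D + 1 = 1 + D)
(36 + h(p(4)))² = (36 + (1 + 2*4*(4 + 4)))² = (36 + (1 + 2*4*8))² = (36 + (1 + 64))² = (36 + 65)² = 101² = 10201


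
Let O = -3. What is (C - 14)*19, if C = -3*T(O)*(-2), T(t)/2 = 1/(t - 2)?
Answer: -1558/5 ≈ -311.60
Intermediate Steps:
T(t) = 2/(-2 + t) (T(t) = 2/(t - 2) = 2/(-2 + t))
C = -12/5 (C = -6/(-2 - 3)*(-2) = -6/(-5)*(-2) = -6*(-1)/5*(-2) = -3*(-⅖)*(-2) = (6/5)*(-2) = -12/5 ≈ -2.4000)
(C - 14)*19 = (-12/5 - 14)*19 = -82/5*19 = -1558/5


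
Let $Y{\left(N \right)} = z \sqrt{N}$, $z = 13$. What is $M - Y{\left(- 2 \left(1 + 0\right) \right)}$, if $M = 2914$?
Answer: $2914 - 13 i \sqrt{2} \approx 2914.0 - 18.385 i$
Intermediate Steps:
$Y{\left(N \right)} = 13 \sqrt{N}$
$M - Y{\left(- 2 \left(1 + 0\right) \right)} = 2914 - 13 \sqrt{- 2 \left(1 + 0\right)} = 2914 - 13 \sqrt{\left(-2\right) 1} = 2914 - 13 \sqrt{-2} = 2914 - 13 i \sqrt{2}$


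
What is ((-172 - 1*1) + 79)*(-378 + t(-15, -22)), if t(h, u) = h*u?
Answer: 4512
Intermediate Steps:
((-172 - 1*1) + 79)*(-378 + t(-15, -22)) = ((-172 - 1*1) + 79)*(-378 - 15*(-22)) = ((-172 - 1) + 79)*(-378 + 330) = (-173 + 79)*(-48) = -94*(-48) = 4512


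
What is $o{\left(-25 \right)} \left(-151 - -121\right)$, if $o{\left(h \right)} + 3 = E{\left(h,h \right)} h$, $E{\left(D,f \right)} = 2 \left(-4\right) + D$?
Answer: $-24660$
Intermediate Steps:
$E{\left(D,f \right)} = -8 + D$
$o{\left(h \right)} = -3 + h \left(-8 + h\right)$ ($o{\left(h \right)} = -3 + \left(-8 + h\right) h = -3 + h \left(-8 + h\right)$)
$o{\left(-25 \right)} \left(-151 - -121\right) = \left(-3 - 25 \left(-8 - 25\right)\right) \left(-151 - -121\right) = \left(-3 - -825\right) \left(-151 + 121\right) = \left(-3 + 825\right) \left(-30\right) = 822 \left(-30\right) = -24660$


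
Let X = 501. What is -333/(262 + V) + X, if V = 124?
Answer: 193053/386 ≈ 500.14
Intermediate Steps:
-333/(262 + V) + X = -333/(262 + 124) + 501 = -333/386 + 501 = 193053/386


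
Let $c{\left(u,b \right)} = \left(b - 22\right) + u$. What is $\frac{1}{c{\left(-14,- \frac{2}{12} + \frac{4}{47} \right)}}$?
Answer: $- \frac{282}{10175} \approx -0.027715$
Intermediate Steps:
$c{\left(u,b \right)} = -22 + b + u$ ($c{\left(u,b \right)} = \left(-22 + b\right) + u = -22 + b + u$)
$\frac{1}{c{\left(-14,- \frac{2}{12} + \frac{4}{47} \right)}} = \frac{1}{-22 + \left(- \frac{2}{12} + \frac{4}{47}\right) - 14} = \frac{1}{-22 + \left(\left(-2\right) \frac{1}{12} + 4 \cdot \frac{1}{47}\right) - 14} = \frac{1}{-22 + \left(- \frac{1}{6} + \frac{4}{47}\right) - 14} = \frac{1}{-22 - \frac{23}{282} - 14} = \frac{1}{- \frac{10175}{282}} = - \frac{282}{10175}$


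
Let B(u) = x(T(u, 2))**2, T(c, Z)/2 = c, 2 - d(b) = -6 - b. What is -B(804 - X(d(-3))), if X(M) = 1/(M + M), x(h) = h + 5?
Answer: -65028096/25 ≈ -2.6011e+6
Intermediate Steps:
d(b) = 8 + b (d(b) = 2 - (-6 - b) = 2 + (6 + b) = 8 + b)
T(c, Z) = 2*c
x(h) = 5 + h
X(M) = 1/(2*M)
B(u) = (5 + 2*u)**2
-B(804 - X(d(-3))) = -(5 + 2*(804 - 1/(2*(8 - 3))))**2 = -(5 + 2*(804 - 1/(2*5)))**2 = -(5 + 2*(804 - 1*1/10))**2 = -(5 + 2*(804 - 1/10))**2 = -(5 + 2*(8039/10))**2 = -(5 + 8039/5)**2 = -(8064/5)**2 = -1*65028096/25 = -65028096/25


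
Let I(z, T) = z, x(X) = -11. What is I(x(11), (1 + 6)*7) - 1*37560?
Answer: -37571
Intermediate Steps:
I(x(11), (1 + 6)*7) - 1*37560 = -11 - 1*37560 = -11 - 37560 = -37571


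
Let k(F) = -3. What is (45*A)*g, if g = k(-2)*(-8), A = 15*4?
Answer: 64800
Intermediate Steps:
A = 60
g = 24 (g = -3*(-8) = 24)
(45*A)*g = (45*60)*24 = 2700*24 = 64800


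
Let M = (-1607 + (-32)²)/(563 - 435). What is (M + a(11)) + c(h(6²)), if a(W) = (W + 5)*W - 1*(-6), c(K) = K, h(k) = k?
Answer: 27321/128 ≈ 213.45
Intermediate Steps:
M = -583/128 (M = (-1607 + 1024)/128 = -583*1/128 = -583/128 ≈ -4.5547)
a(W) = 6 + W*(5 + W) (a(W) = (5 + W)*W + 6 = W*(5 + W) + 6 = 6 + W*(5 + W))
(M + a(11)) + c(h(6²)) = (-583/128 + (6 + 11² + 5*11)) + 6² = (-583/128 + (6 + 121 + 55)) + 36 = (-583/128 + 182) + 36 = 22713/128 + 36 = 27321/128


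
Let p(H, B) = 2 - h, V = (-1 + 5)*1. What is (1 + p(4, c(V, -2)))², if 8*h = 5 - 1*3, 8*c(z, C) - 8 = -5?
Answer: 121/16 ≈ 7.5625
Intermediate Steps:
V = 4 (V = 4*1 = 4)
c(z, C) = 3/8 (c(z, C) = 1 + (⅛)*(-5) = 1 - 5/8 = 3/8)
h = ¼ (h = (5 - 1*3)/8 = (5 - 3)/8 = (⅛)*2 = ¼ ≈ 0.25000)
p(H, B) = 7/4 (p(H, B) = 2 - 1*¼ = 2 - ¼ = 7/4)
(1 + p(4, c(V, -2)))² = (1 + 7/4)² = (11/4)² = 121/16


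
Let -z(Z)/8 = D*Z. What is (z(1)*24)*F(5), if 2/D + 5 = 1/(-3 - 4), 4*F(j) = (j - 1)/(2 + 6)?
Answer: 28/3 ≈ 9.3333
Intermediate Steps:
F(j) = -1/32 + j/32 (F(j) = ((j - 1)/(2 + 6))/4 = ((-1 + j)/8)/4 = ((-1 + j)*(1/8))/4 = (-1/8 + j/8)/4 = -1/32 + j/32)
D = -7/18 (D = 2/(-5 + 1/(-3 - 4)) = 2/(-5 + 1/(-7)) = 2/(-5 - 1/7) = 2/(-36/7) = 2*(-7/36) = -7/18 ≈ -0.38889)
z(Z) = 28*Z/9 (z(Z) = -(-28)*Z/9 = 28*Z/9)
(z(1)*24)*F(5) = (((28/9)*1)*24)*(-1/32 + (1/32)*5) = ((28/9)*24)*(-1/32 + 5/32) = (224/3)*(1/8) = 28/3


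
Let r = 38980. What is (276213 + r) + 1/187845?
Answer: 59207429086/187845 ≈ 3.1519e+5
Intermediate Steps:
(276213 + r) + 1/187845 = (276213 + 38980) + 1/187845 = 315193 + 1/187845 = 59207429086/187845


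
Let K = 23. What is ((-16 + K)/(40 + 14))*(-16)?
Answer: -56/27 ≈ -2.0741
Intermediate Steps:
((-16 + K)/(40 + 14))*(-16) = ((-16 + 23)/(40 + 14))*(-16) = (7/54)*(-16) = -56/27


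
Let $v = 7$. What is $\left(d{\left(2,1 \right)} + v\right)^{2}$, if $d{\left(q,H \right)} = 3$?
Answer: $100$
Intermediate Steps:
$\left(d{\left(2,1 \right)} + v\right)^{2} = \left(3 + 7\right)^{2} = 10^{2} = 100$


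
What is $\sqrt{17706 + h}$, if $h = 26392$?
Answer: $\sqrt{44098} \approx 210.0$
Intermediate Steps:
$\sqrt{17706 + h} = \sqrt{17706 + 26392} = \sqrt{44098}$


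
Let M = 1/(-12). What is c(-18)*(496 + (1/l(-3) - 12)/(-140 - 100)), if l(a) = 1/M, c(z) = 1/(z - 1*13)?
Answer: -285725/17856 ≈ -16.002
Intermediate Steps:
M = -1/12 ≈ -0.083333
c(z) = 1/(-13 + z) (c(z) = 1/(z - 13) = 1/(-13 + z))
l(a) = -12 (l(a) = 1/(-1/12) = -12)
c(-18)*(496 + (1/l(-3) - 12)/(-140 - 100)) = (496 + (1/(-12) - 12)/(-140 - 100))/(-13 - 18) = (496 + (-1/12 - 12)/(-240))/(-31) = -(496 - 145/12*(-1/240))/31 = -(496 + 29/576)/31 = -1/31*285725/576 = -285725/17856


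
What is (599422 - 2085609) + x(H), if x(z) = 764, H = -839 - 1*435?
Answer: -1485423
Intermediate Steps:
H = -1274 (H = -839 - 435 = -1274)
(599422 - 2085609) + x(H) = (599422 - 2085609) + 764 = -1486187 + 764 = -1485423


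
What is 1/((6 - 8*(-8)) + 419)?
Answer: 1/489 ≈ 0.0020450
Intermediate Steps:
1/((6 - 8*(-8)) + 419) = 1/((6 + 64) + 419) = 1/(70 + 419) = 1/489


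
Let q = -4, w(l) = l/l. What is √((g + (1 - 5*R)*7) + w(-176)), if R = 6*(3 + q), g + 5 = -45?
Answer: 2*√42 ≈ 12.961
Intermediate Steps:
w(l) = 1
g = -50 (g = -5 - 45 = -50)
R = -6 (R = 6*(3 - 4) = 6*(-1) = -6)
√((g + (1 - 5*R)*7) + w(-176)) = √((-50 + (1 - 5*(-6))*7) + 1) = √((-50 + (1 + 30)*7) + 1) = √((-50 + 31*7) + 1) = √((-50 + 217) + 1) = √(167 + 1) = √168 = 2*√42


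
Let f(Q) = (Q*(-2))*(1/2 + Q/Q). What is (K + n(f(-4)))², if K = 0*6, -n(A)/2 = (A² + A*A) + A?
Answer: 360000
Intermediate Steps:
f(Q) = -3*Q (f(Q) = (-2*Q)*(1*(½) + 1) = (-2*Q)*(½ + 1) = -2*Q*(3/2) = -3*Q)
n(A) = -4*A² - 2*A (n(A) = -2*((A² + A*A) + A) = -2*((A² + A²) + A) = -2*(2*A² + A) = -2*(A + 2*A²) = -4*A² - 2*A)
K = 0
(K + n(f(-4)))² = (0 - 2*(-3*(-4))*(1 + 2*(-3*(-4))))² = (0 - 2*12*(1 + 2*12))² = (0 - 2*12*(1 + 24))² = (0 - 2*12*25)² = (0 - 600)² = (-600)² = 360000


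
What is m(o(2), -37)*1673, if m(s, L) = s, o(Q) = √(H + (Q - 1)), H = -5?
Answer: 3346*I ≈ 3346.0*I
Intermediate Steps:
o(Q) = √(-6 + Q) (o(Q) = √(-5 + (Q - 1)) = √(-5 + (-1 + Q)) = √(-6 + Q))
m(o(2), -37)*1673 = √(-6 + 2)*1673 = √(-4)*1673 = (2*I)*1673 = 3346*I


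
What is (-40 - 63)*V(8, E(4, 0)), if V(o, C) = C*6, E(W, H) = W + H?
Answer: -2472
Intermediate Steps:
E(W, H) = H + W
V(o, C) = 6*C
(-40 - 63)*V(8, E(4, 0)) = (-40 - 63)*(6*(0 + 4)) = -618*4 = -103*24 = -2472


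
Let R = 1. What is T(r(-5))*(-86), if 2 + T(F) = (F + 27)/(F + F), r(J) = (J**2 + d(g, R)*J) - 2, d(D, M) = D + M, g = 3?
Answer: -258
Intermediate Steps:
r(J) = -2 + J**2 + 4*J (r(J) = (J**2 + (3 + 1)*J) - 2 = (J**2 + 4*J) - 2 = -2 + J**2 + 4*J)
T(F) = -2 + (27 + F)/(2*F) (T(F) = -2 + (F + 27)/(F + F) = -2 + (27 + F)/((2*F)) = -2 + (27 + F)*(1/(2*F)) = -2 + (27 + F)/(2*F))
T(r(-5))*(-86) = (3*(9 - (-2 + (-5)**2 + 4*(-5)))/(2*(-2 + (-5)**2 + 4*(-5))))*(-86) = (3*(9 - (-2 + 25 - 20))/(2*(-2 + 25 - 20)))*(-86) = ((3/2)*(9 - 1*3)/3)*(-86) = ((3/2)*(1/3)*(9 - 3))*(-86) = ((3/2)*(1/3)*6)*(-86) = 3*(-86) = -258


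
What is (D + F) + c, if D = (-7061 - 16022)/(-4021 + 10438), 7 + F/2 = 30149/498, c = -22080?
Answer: -11704934612/532611 ≈ -21977.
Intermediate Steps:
F = 26663/249 (F = -14 + 2*(30149/498) = -14 + 30149/249 = 26663/249 ≈ 107.08)
D = -23083/6417 ≈ -3.5972
(D + F) + c = (-23083/6417 + 26663/249) - 22080 = 55116268/532611 - 22080 = -11704934612/532611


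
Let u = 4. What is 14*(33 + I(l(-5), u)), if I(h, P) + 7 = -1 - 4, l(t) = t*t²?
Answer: 294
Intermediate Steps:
l(t) = t³
I(h, P) = -12 (I(h, P) = -7 + (-1 - 4) = -7 - 5 = -12)
14*(33 + I(l(-5), u)) = 14*(33 - 12) = 14*21 = 294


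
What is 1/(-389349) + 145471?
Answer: 56638988378/389349 ≈ 1.4547e+5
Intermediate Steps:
1/(-389349) + 145471 = -1/389349 + 145471 = 56638988378/389349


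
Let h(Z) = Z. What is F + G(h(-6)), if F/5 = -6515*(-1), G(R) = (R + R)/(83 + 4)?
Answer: 944671/29 ≈ 32575.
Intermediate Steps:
G(R) = 2*R/87 (G(R) = (2*R)/87 = (2*R)*(1/87) = 2*R/87)
F = 32575 (F = 5*(-6515*(-1)) = 5*6515 = 32575)
F + G(h(-6)) = 32575 + (2/87)*(-6) = 32575 - 4/29 = 944671/29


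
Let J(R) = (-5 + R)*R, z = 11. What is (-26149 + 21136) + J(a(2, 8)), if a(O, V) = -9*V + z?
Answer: -987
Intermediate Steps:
a(O, V) = 11 - 9*V (a(O, V) = -9*V + 11 = 11 - 9*V)
J(R) = R*(-5 + R)
(-26149 + 21136) + J(a(2, 8)) = (-26149 + 21136) + (11 - 9*8)*(-5 + (11 - 9*8)) = -5013 + (11 - 72)*(-5 + (11 - 72)) = -5013 - 61*(-5 - 61) = -5013 - 61*(-66) = -5013 + 4026 = -987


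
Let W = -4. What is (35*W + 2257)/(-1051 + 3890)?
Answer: 2117/2839 ≈ 0.74568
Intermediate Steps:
(35*W + 2257)/(-1051 + 3890) = (35*(-4) + 2257)/(-1051 + 3890) = (-140 + 2257)/2839 = 2117*(1/2839) = 2117/2839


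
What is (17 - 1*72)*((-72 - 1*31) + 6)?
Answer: 5335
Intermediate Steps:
(17 - 1*72)*((-72 - 1*31) + 6) = (17 - 72)*((-72 - 31) + 6) = -55*(-103 + 6) = -55*(-97) = 5335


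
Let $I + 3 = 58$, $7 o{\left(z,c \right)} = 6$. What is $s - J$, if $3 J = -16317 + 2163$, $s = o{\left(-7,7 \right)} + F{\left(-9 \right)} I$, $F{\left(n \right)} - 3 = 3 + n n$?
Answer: $\frac{66527}{7} \approx 9503.9$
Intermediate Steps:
$o{\left(z,c \right)} = \frac{6}{7}$ ($o{\left(z,c \right)} = \frac{1}{7} \cdot 6 = \frac{6}{7}$)
$I = 55$ ($I = -3 + 58 = 55$)
$F{\left(n \right)} = 6 + n^{2}$ ($F{\left(n \right)} = 3 + \left(3 + n n\right) = 3 + \left(3 + n^{2}\right) = 6 + n^{2}$)
$s = \frac{33501}{7}$ ($s = \frac{6}{7} + \left(6 + \left(-9\right)^{2}\right) 55 = \frac{6}{7} + \left(6 + 81\right) 55 = \frac{6}{7} + 87 \cdot 55 = \frac{6}{7} + 4785 = \frac{33501}{7} \approx 4785.9$)
$J = -4718$ ($J = \frac{-16317 + 2163}{3} = \frac{1}{3} \left(-14154\right) = -4718$)
$s - J = \frac{33501}{7} - -4718 = \frac{33501}{7} + 4718 = \frac{66527}{7}$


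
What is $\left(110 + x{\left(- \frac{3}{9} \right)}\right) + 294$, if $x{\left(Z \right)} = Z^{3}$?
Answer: $\frac{10907}{27} \approx 403.96$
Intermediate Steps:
$\left(110 + x{\left(- \frac{3}{9} \right)}\right) + 294 = \left(110 + \left(- \frac{3}{9}\right)^{3}\right) + 294 = \left(110 + \left(\left(-3\right) \frac{1}{9}\right)^{3}\right) + 294 = \left(110 + \left(- \frac{1}{3}\right)^{3}\right) + 294 = \left(110 - \frac{1}{27}\right) + 294 = \frac{2969}{27} + 294 = \frac{10907}{27}$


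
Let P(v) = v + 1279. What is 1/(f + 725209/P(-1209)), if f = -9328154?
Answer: -70/652245571 ≈ -1.0732e-7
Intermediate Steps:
P(v) = 1279 + v
1/(f + 725209/P(-1209)) = 1/(-9328154 + 725209/(1279 - 1209)) = 1/(-9328154 + 725209/70) = 1/(-652245571/70) = -70/652245571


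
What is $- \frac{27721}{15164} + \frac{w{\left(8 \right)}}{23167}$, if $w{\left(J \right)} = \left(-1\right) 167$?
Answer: $- \frac{644744795}{351304388} \approx -1.8353$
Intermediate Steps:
$w{\left(J \right)} = -167$
$- \frac{27721}{15164} + \frac{w{\left(8 \right)}}{23167} = - \frac{27721}{15164} - \frac{167}{23167} = - \frac{644744795}{351304388}$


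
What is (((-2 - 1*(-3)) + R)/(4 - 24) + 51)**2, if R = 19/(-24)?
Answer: 23961025/9216 ≈ 2599.9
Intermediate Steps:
R = -19/24 (R = 19*(-1/24) = -19/24 ≈ -0.79167)
(((-2 - 1*(-3)) + R)/(4 - 24) + 51)**2 = (((-2 - 1*(-3)) - 19/24)/(4 - 24) + 51)**2 = (((-2 + 3) - 19/24)/(-20) + 51)**2 = ((1 - 19/24)*(-1/20) + 51)**2 = ((5/24)*(-1/20) + 51)**2 = (-1/96 + 51)**2 = (4895/96)**2 = 23961025/9216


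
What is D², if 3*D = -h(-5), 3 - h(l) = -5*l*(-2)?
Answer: 2809/9 ≈ 312.11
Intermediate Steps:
h(l) = 3 - 10*l (h(l) = 3 - (-5*l)*(-2) = 3 - 10*l)
D = -53/3 (D = (-(3 - 10*(-5)))/3 = (-(3 + 50))/3 = (-1*53)/3 = (⅓)*(-53) = -53/3 ≈ -17.667)
D² = (-53/3)² = 2809/9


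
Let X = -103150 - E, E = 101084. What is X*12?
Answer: -2450808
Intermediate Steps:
X = -204234 (X = -103150 - 1*101084 = -103150 - 101084 = -204234)
X*12 = -204234*12 = -2450808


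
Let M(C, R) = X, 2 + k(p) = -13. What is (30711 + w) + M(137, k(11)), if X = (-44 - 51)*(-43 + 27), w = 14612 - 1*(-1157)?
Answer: 48000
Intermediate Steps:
k(p) = -15 (k(p) = -2 - 13 = -15)
w = 15769 (w = 14612 + 1157 = 15769)
X = 1520 (X = -95*(-16) = 1520)
M(C, R) = 1520
(30711 + w) + M(137, k(11)) = (30711 + 15769) + 1520 = 46480 + 1520 = 48000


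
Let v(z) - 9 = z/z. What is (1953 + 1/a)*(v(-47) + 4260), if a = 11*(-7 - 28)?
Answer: 91732288/11 ≈ 8.3393e+6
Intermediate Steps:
v(z) = 10 (v(z) = 9 + z/z = 9 + 1 = 10)
a = -385 (a = 11*(-35) = -385)
(1953 + 1/a)*(v(-47) + 4260) = (1953 + 1/(-385))*(10 + 4260) = (1953 - 1/385)*4270 = (751904/385)*4270 = 91732288/11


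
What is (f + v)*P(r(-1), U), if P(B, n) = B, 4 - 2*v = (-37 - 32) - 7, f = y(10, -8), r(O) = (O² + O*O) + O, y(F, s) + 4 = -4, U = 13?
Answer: 32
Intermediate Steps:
y(F, s) = -8 (y(F, s) = -4 - 4 = -8)
r(O) = O + 2*O² (r(O) = (O² + O²) + O = 2*O² + O = O + 2*O²)
f = -8
v = 40 (v = 2 - ((-37 - 32) - 7)/2 = 2 - (-69 - 7)/2 = 2 - ½*(-76) = 2 + 38 = 40)
(f + v)*P(r(-1), U) = (-8 + 40)*(-(1 + 2*(-1))) = 32*(-(1 - 2)) = 32*(-1*(-1)) = 32*1 = 32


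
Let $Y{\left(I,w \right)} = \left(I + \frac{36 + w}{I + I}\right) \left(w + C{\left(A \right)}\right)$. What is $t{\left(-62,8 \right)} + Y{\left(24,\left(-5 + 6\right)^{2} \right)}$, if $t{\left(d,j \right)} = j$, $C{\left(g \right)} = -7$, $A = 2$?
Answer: $- \frac{1125}{8} \approx -140.63$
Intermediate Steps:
$Y{\left(I,w \right)} = \left(-7 + w\right) \left(I + \frac{36 + w}{2 I}\right)$ ($Y{\left(I,w \right)} = \left(I + \frac{36 + w}{I + I}\right) \left(w - 7\right) = \left(I + \frac{36 + w}{2 I}\right) \left(-7 + w\right) = \left(-7 + w\right) \left(I + \frac{36 + w}{2 I}\right)$)
$t{\left(-62,8 \right)} + Y{\left(24,\left(-5 + 6\right)^{2} \right)} = 8 + \frac{-252 + \left(\left(-5 + 6\right)^{2}\right)^{2} + 29 \left(-5 + 6\right)^{2} + 2 \cdot 24^{2} \left(-7 + \left(-5 + 6\right)^{2}\right)}{2 \cdot 24} = 8 + \frac{1}{2} \cdot \frac{1}{24} \left(-252 + \left(1^{2}\right)^{2} + 29 \cdot 1^{2} + 2 \cdot 576 \left(-7 + 1^{2}\right)\right) = 8 + \frac{1}{2} \cdot \frac{1}{24} \left(-252 + 1^{2} + 29 \cdot 1 + 2 \cdot 576 \left(-7 + 1\right)\right) = 8 + \frac{1}{2} \cdot \frac{1}{24} \left(-252 + 1 + 29 + 2 \cdot 576 \left(-6\right)\right) = 8 + \frac{1}{2} \cdot \frac{1}{24} \left(-252 + 1 + 29 - 6912\right) = 8 + \frac{1}{2} \cdot \frac{1}{24} \left(-7134\right) = 8 - \frac{1189}{8} = - \frac{1125}{8}$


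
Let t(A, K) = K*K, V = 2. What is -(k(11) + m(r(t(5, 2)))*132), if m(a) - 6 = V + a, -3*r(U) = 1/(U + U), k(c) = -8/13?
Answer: -27297/26 ≈ -1049.9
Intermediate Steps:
k(c) = -8/13 (k(c) = -8*1/13 = -8/13)
t(A, K) = K²
r(U) = -1/(6*U) (r(U) = -1/(3*(U + U)) = -1/(2*U)/3 = -1/(6*U))
m(a) = 8 + a (m(a) = 6 + (2 + a) = 8 + a)
-(k(11) + m(r(t(5, 2)))*132) = -(-8/13 + (8 - 1/(6*(2²)))*132) = -(-8/13 + (8 - ⅙/4)*132) = -(-8/13 + (8 - ⅙*¼)*132) = -(-8/13 + (8 - 1/24)*132) = -(-8/13 + (191/24)*132) = -(-8/13 + 2101/2) = -1*27297/26 = -27297/26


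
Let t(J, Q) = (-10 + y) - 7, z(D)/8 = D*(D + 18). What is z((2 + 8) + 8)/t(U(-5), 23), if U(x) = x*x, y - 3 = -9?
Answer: -5184/23 ≈ -225.39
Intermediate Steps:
y = -6 (y = 3 - 9 = -6)
U(x) = x²
z(D) = 8*D*(18 + D) (z(D) = 8*(D*(D + 18)) = 8*(D*(18 + D)) = 8*D*(18 + D))
t(J, Q) = -23 (t(J, Q) = (-10 - 6) - 7 = -16 - 7 = -23)
z((2 + 8) + 8)/t(U(-5), 23) = (8*((2 + 8) + 8)*(18 + ((2 + 8) + 8)))/(-23) = (8*(10 + 8)*(18 + (10 + 8)))*(-1/23) = (8*18*(18 + 18))*(-1/23) = (8*18*36)*(-1/23) = 5184*(-1/23) = -5184/23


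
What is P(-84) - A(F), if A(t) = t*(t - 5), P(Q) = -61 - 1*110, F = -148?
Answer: -22815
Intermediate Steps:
P(Q) = -171 (P(Q) = -61 - 110 = -171)
A(t) = t*(-5 + t)
P(-84) - A(F) = -171 - (-148)*(-5 - 148) = -171 - (-148)*(-153) = -171 - 1*22644 = -171 - 22644 = -22815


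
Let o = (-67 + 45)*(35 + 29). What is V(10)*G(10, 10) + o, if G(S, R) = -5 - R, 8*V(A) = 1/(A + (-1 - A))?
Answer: -11249/8 ≈ -1406.1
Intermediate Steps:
V(A) = -1/8 (V(A) = 1/(8*(A + (-1 - A))) = (1/8)/(-1) = (1/8)*(-1) = -1/8)
o = -1408 (o = -22*64 = -1408)
V(10)*G(10, 10) + o = -(-5 - 1*10)/8 - 1408 = -(-5 - 10)/8 - 1408 = -1/8*(-15) - 1408 = 15/8 - 1408 = -11249/8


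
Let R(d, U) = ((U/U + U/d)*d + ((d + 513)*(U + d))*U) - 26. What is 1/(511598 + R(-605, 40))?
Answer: 1/2590207 ≈ 3.8607e-7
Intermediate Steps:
R(d, U) = -26 + d*(1 + U/d) + U*(513 + d)*(U + d) (R(d, U) = ((1 + U/d)*d + ((513 + d)*(U + d))*U) - 26 = (d*(1 + U/d) + U*(513 + d)*(U + d)) - 26 = -26 + d*(1 + U/d) + U*(513 + d)*(U + d))
1/(511598 + R(-605, 40)) = 1/(511598 + (-26 + 40 - 605 + 513*40² + 40*(-605)² - 605*40² + 513*40*(-605))) = 1/(511598 + (-26 + 40 - 605 + 513*1600 + 40*366025 - 605*1600 - 12414600)) = 1/(511598 + (-26 + 40 - 605 + 820800 + 14641000 - 968000 - 12414600)) = 1/(511598 + 2078609) = 1/2590207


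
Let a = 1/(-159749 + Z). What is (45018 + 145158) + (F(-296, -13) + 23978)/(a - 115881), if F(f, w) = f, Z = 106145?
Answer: 1181312160882072/6211685125 ≈ 1.9018e+5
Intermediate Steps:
a = -1/53604 (a = 1/(-159749 + 106145) = 1/(-53604) = -1/53604 ≈ -1.8655e-5)
(45018 + 145158) + (F(-296, -13) + 23978)/(a - 115881) = (45018 + 145158) + (-296 + 23978)/(-1/53604 - 115881) = 190176 + 23682/(-6211685125/53604) = 190176 + 23682*(-53604/6211685125) = 190176 - 1269449928/6211685125 = 1181312160882072/6211685125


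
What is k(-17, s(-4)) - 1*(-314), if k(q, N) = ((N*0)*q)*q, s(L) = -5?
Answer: 314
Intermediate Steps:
k(q, N) = 0 (k(q, N) = (0*q)*q = 0*q = 0)
k(-17, s(-4)) - 1*(-314) = 0 - 1*(-314) = 0 + 314 = 314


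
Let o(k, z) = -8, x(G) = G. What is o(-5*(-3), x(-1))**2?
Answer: 64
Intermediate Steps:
o(-5*(-3), x(-1))**2 = (-8)**2 = 64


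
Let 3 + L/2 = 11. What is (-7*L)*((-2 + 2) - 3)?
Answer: 336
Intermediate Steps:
L = 16 (L = -6 + 2*11 = -6 + 22 = 16)
(-7*L)*((-2 + 2) - 3) = (-7*16)*((-2 + 2) - 3) = -112*(0 - 3) = -112*(-3) = 336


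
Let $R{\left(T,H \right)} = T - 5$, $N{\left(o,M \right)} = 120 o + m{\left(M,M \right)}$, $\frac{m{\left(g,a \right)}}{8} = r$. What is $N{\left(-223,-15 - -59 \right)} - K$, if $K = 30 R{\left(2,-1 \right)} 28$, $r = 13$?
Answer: $-24136$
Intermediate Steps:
$m{\left(g,a \right)} = 104$ ($m{\left(g,a \right)} = 8 \cdot 13 = 104$)
$N{\left(o,M \right)} = 104 + 120 o$ ($N{\left(o,M \right)} = 120 o + 104 = 104 + 120 o$)
$R{\left(T,H \right)} = -5 + T$
$K = -2520$ ($K = 30 \left(-5 + 2\right) 28 = 30 \left(-3\right) 28 = \left(-90\right) 28 = -2520$)
$N{\left(-223,-15 - -59 \right)} - K = \left(104 + 120 \left(-223\right)\right) - -2520 = \left(104 - 26760\right) + 2520 = -26656 + 2520 = -24136$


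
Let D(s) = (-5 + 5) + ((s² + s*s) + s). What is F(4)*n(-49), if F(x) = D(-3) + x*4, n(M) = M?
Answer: -1519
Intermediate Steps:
D(s) = s + 2*s² (D(s) = 0 + ((s² + s²) + s) = 0 + (2*s² + s) = 0 + (s + 2*s²) = s + 2*s²)
F(x) = 15 + 4*x (F(x) = -3*(1 + 2*(-3)) + x*4 = -3*(1 - 6) + 4*x = -3*(-5) + 4*x = 15 + 4*x)
F(4)*n(-49) = (15 + 4*4)*(-49) = (15 + 16)*(-49) = 31*(-49) = -1519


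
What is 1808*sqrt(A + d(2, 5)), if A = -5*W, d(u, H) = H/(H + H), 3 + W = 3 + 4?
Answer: 904*I*sqrt(78) ≈ 7983.9*I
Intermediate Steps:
W = 4 (W = -3 + (3 + 4) = -3 + 7 = 4)
d(u, H) = 1/2 (d(u, H) = H/((2*H)) = H*(1/(2*H)) = 1/2)
A = -20 (A = -5*4 = -20)
1808*sqrt(A + d(2, 5)) = 1808*sqrt(-20 + 1/2) = 1808*sqrt(-39/2) = 1808*(I*sqrt(78)/2) = 904*I*sqrt(78)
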